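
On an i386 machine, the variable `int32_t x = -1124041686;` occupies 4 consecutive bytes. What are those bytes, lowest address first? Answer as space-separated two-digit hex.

2A 7C 00 BD

Two's complement of -1124041686 in 32 bits: 1124041686 = 0x42FF83D6; invert → 0xBD007C29; add 1 → 0xBD007C2A.
Split into bytes (most-significant first): BD 00 7C 2A.
Little-endian stores the least-significant byte at the lowest address.
So at ascending addresses the bytes are 2A 7C 00 BD.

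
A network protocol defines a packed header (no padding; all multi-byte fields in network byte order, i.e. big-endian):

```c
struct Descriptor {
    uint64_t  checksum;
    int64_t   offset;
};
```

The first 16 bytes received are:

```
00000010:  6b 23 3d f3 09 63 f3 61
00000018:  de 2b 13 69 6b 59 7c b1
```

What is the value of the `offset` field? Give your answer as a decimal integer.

`offset` follows `checksum` (8 bytes), so it starts at byte offset 8 and occupies 8 bytes.
Bytes at offsets 8..15: DE 2B 13 69 6B 59 7C B1.
Big-endian: lowest address holds the most-significant byte.
The bytes are already most-significant first: 0xDE2B13696B597CB1.
Top bit is set, so as a signed 64-bit value this is 0xDE2B13696B597CB1 − 2^64 = -2437833429797471055.

-2437833429797471055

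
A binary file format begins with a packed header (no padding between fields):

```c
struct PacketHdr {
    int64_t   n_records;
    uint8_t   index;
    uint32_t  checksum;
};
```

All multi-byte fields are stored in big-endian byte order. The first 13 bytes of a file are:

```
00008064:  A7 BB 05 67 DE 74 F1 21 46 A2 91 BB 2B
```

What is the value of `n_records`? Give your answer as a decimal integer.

`n_records` is the first field, at byte offset 0, occupying 8 bytes.
Bytes at offsets 0..7: A7 BB 05 67 DE 74 F1 21.
Big-endian stores the most-significant byte at the lowest address.
The bytes are already most-significant first: 0xA7BB0567DE74F121.
Top bit is set, so as a signed 64-bit value this is 0xA7BB0567DE74F121 − 2^64 = -6360484105058717407.

-6360484105058717407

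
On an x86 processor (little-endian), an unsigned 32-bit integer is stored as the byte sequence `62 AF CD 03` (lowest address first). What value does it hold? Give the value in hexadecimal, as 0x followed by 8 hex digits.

0x03CDAF62

In little-endian order the low byte comes first in memory.
Reassemble most-significant byte first: 03 CD AF 62 → 0x03CDAF62.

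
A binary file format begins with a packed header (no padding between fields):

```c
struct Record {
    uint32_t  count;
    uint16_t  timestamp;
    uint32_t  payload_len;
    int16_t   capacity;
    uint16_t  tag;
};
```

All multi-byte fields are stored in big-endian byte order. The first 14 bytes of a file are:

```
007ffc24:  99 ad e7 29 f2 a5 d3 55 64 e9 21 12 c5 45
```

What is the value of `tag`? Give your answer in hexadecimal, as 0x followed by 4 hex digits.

0xC545

`tag` follows `count` (4 B), `timestamp` (2 B), `payload_len` (4 B), `capacity` (2 B), so it starts at offset 4 + 2 + 4 + 2 = 12 and occupies 2 bytes.
Bytes at offsets 12..13: C5 45.
Big-endian stores the most-significant byte at the lowest address.
The bytes are already most-significant first: 0xC545.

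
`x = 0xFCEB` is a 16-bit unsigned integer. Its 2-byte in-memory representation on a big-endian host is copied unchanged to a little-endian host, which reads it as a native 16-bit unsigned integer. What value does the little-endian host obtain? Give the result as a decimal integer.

60412

Stored big-endian, the bytes at ascending addresses are FC EB.
Read back as little-endian, the first byte is least significant, giving 0xEBFC.
0xEBFC = 60412.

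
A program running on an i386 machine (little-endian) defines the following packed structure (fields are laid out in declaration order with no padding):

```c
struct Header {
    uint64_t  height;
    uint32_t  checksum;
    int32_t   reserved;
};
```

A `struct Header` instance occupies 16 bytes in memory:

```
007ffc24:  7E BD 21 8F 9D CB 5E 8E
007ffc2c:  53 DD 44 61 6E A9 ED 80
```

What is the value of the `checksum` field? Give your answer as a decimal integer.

1631903059

`checksum` follows `height` (8 bytes), so it starts at byte offset 8 and occupies 4 bytes.
Bytes at offsets 8..11: 53 DD 44 61.
Little-endian: lowest address holds the least-significant byte.
Reassemble most-significant byte first: 61 44 DD 53 → 0x6144DD53.
0x6144DD53 = 1631903059.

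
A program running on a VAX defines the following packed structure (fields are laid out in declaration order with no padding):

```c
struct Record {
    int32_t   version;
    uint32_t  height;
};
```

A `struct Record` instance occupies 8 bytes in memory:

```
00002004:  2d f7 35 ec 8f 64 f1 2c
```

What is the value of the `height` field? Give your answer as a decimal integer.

754017423

`height` follows `version` (4 bytes), so it starts at byte offset 4 and occupies 4 bytes.
Bytes at offsets 4..7: 8F 64 F1 2C.
In little-endian order the low byte comes first in memory.
Reassemble most-significant byte first: 2C F1 64 8F → 0x2CF1648F.
0x2CF1648F = 754017423.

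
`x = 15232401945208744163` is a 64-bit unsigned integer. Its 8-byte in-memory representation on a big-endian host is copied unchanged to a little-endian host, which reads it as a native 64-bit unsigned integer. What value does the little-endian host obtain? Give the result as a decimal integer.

15232401945208744163 in 64-bit hexadecimal is 0xD3645CDD4C22E8E3.
Stored big-endian, the bytes at ascending addresses are D3 64 5C DD 4C 22 E8 E3.
Read back as little-endian, the first byte is least significant, giving 0xE3E8224CDD5C64D3.
0xE3E8224CDD5C64D3 = 16422413754733192403.

16422413754733192403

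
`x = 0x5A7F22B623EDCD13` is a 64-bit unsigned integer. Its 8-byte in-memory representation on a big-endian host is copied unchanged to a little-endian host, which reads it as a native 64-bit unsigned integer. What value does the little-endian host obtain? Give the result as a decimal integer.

1427057394581667674

Stored big-endian, the bytes at ascending addresses are 5A 7F 22 B6 23 ED CD 13.
Read back as little-endian, the first byte is least significant, giving 0x13CDED23B6227F5A.
0x13CDED23B6227F5A = 1427057394581667674.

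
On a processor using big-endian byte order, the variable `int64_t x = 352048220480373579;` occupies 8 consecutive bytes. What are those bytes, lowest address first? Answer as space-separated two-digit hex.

352048220480373579 in hexadecimal, padded to 64 bits, is 0x04E2B9FDC58A834B.
Split into bytes (most-significant first): 04 E2 B9 FD C5 8A 83 4B.
Big-endian stores the most-significant byte at the lowest address.
So the memory order matches the most-significant-first order: 04 E2 B9 FD C5 8A 83 4B.

04 E2 B9 FD C5 8A 83 4B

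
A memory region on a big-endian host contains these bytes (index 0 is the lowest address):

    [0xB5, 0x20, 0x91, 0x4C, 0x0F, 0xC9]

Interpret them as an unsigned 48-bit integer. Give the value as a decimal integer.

Big-endian stores the most-significant byte at the lowest address.
The bytes are already most-significant first: 0xB520914C0FC9.
0xB520914C0FC9 = 199151481262025.

199151481262025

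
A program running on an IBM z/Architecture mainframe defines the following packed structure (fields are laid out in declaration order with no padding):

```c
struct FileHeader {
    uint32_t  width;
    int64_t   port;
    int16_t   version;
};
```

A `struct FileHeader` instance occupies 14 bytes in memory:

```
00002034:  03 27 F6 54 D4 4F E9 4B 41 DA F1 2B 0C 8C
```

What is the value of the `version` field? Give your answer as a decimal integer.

3212

`version` follows `width` (4 B), `port` (8 B), so it starts at offset 4 + 8 = 12 and occupies 2 bytes.
Bytes at offsets 12..13: 0C 8C.
Big-endian stores the most-significant byte at the lowest address.
The bytes are already most-significant first: 0x0C8C.
0x0C8C = 3212.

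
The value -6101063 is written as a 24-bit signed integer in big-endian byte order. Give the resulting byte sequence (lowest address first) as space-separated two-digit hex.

Two's complement of -6101063 in 24 bits: 6101063 = 0x5D1847; invert → 0xA2E7B8; add 1 → 0xA2E7B9.
Split into bytes (most-significant first): A2 E7 B9.
Big-endian stores the most-significant byte at the lowest address.
So the memory order matches the most-significant-first order: A2 E7 B9.

A2 E7 B9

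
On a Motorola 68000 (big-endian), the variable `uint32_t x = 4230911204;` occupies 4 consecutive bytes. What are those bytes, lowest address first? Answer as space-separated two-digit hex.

FC 2E 94 E4

4230911204 in hexadecimal, padded to 32 bits, is 0xFC2E94E4.
Split into bytes (most-significant first): FC 2E 94 E4.
Big-endian stores the most-significant byte at the lowest address.
So the memory order matches the most-significant-first order: FC 2E 94 E4.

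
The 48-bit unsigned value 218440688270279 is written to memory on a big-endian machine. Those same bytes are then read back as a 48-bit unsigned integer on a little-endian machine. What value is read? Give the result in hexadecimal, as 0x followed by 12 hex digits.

218440688270279 in 48-bit hexadecimal is 0xC6ABAFA0FBC7.
Stored big-endian, the bytes at ascending addresses are C6 AB AF A0 FB C7.
Read back as little-endian, the first byte is least significant, giving 0xC7FBA0AFABC6.

0xC7FBA0AFABC6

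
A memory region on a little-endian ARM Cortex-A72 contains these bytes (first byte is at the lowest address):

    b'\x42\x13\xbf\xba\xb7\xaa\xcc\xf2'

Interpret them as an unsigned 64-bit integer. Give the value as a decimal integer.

In little-endian order the low byte comes first in memory.
Reassemble most-significant byte first: F2 CC AA B7 BA BF 13 42 → 0xF2CCAAB7BABF1342.
0xF2CCAAB7BABF1342 = 17495546358516355906.

17495546358516355906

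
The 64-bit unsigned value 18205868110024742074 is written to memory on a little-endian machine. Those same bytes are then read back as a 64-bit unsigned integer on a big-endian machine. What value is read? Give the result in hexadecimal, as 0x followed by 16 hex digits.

0xBA14A355963CA8FC

18205868110024742074 in 64-bit hexadecimal is 0xFCA83C9655A314BA.
Stored little-endian, the bytes at ascending addresses are BA 14 A3 55 96 3C A8 FC.
Read back as big-endian, the last byte is least significant, giving 0xBA14A355963CA8FC.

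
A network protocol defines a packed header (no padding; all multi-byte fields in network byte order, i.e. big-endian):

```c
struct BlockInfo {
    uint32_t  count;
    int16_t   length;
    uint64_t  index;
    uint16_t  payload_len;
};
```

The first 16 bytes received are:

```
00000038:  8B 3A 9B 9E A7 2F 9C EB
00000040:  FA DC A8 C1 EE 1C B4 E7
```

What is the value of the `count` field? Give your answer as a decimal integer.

`count` is the first field, at byte offset 0, occupying 4 bytes.
Bytes at offsets 0..3: 8B 3A 9B 9E.
Big-endian stores the most-significant byte at the lowest address.
The bytes are already most-significant first: 0x8B3A9B9E.
0x8B3A9B9E = 2335873950.

2335873950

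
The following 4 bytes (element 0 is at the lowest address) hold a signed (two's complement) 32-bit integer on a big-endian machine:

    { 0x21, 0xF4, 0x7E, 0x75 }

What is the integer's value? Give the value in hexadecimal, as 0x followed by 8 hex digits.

0x21F47E75

Big-endian stores the most-significant byte at the lowest address.
The bytes are already most-significant first: 0x21F47E75.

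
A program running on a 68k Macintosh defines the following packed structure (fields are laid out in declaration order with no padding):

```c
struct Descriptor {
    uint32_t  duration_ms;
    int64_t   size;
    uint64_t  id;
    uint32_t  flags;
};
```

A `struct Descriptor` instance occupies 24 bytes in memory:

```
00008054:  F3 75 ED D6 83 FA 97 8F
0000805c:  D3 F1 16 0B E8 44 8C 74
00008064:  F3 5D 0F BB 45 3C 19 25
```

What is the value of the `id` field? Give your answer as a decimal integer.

`id` follows `duration_ms` (4 B), `size` (8 B), so it starts at offset 4 + 8 = 12 and occupies 8 bytes.
Bytes at offsets 12..19: E8 44 8C 74 F3 5D 0F BB.
Big-endian: lowest address holds the most-significant byte.
The bytes are already most-significant first: 0xE8448C74F35D0FBB.
0xE8448C74F35D0FBB = 16736656549142663099.

16736656549142663099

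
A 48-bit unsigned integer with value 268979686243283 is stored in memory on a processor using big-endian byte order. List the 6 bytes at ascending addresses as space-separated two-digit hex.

268979686243283 in hexadecimal, padded to 48 bits, is 0xF4A2B6A67BD3.
Split into bytes (most-significant first): F4 A2 B6 A6 7B D3.
Big-endian: lowest address holds the most-significant byte.
So the memory order matches the most-significant-first order: F4 A2 B6 A6 7B D3.

F4 A2 B6 A6 7B D3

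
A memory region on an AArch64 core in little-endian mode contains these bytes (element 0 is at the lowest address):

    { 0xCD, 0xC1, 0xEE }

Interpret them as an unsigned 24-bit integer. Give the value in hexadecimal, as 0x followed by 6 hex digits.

In little-endian order the low byte comes first in memory.
Reassemble most-significant byte first: EE C1 CD → 0xEEC1CD.

0xEEC1CD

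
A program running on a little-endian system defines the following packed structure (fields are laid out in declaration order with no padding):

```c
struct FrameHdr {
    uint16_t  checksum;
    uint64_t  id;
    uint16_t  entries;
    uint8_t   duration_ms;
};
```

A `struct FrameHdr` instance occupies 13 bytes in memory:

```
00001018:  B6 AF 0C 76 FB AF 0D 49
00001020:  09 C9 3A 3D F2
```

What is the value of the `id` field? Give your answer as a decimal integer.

`id` follows `checksum` (2 bytes), so it starts at byte offset 2 and occupies 8 bytes.
Bytes at offsets 2..9: 0C 76 FB AF 0D 49 09 C9.
In little-endian order the low byte comes first in memory.
Reassemble most-significant byte first: C9 09 49 0D AF FB 76 0C → 0xC909490DAFFB760C.
0xC909490DAFFB760C = 14486189999549806092.

14486189999549806092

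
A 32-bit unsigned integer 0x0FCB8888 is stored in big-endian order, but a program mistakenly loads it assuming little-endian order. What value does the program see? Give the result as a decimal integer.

Stored big-endian, the bytes at ascending addresses are 0F CB 88 88.
Read back as little-endian, the first byte is least significant, giving 0x8888CB0F.
0x8888CB0F = 2290666255.

2290666255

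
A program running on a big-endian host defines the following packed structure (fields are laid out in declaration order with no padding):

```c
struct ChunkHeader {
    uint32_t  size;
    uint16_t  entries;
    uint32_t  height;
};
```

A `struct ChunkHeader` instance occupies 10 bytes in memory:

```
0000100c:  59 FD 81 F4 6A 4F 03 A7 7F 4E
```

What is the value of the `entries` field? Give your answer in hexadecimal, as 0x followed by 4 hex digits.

`entries` follows `size` (4 bytes), so it starts at byte offset 4 and occupies 2 bytes.
Bytes at offsets 4..5: 6A 4F.
In big-endian order the high byte comes first in memory.
The bytes are already most-significant first: 0x6A4F.

0x6A4F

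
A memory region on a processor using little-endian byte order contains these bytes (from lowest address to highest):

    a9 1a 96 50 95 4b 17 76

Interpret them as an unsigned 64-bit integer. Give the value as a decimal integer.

8509353125614066345

Little-endian stores the least-significant byte at the lowest address.
Reassemble most-significant byte first: 76 17 4B 95 50 96 1A A9 → 0x76174B9550961AA9.
0x76174B9550961AA9 = 8509353125614066345.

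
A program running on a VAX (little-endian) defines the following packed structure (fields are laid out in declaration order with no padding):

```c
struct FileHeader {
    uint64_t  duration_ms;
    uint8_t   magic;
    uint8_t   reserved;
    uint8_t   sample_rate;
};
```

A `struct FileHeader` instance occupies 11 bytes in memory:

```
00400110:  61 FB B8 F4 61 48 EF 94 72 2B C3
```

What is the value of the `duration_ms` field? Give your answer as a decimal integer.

`duration_ms` is the first field, at byte offset 0, occupying 8 bytes.
Bytes at offsets 0..7: 61 FB B8 F4 61 48 EF 94.
Little-endian: lowest address holds the least-significant byte.
Reassemble most-significant byte first: 94 EF 48 61 F4 B8 FB 61 → 0x94EF4861F4B8FB61.
0x94EF4861F4B8FB61 = 10731876022601972577.

10731876022601972577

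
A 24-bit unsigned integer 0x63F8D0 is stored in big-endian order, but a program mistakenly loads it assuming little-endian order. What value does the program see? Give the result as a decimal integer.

13695075

Stored big-endian, the bytes at ascending addresses are 63 F8 D0.
Read back as little-endian, the first byte is least significant, giving 0xD0F863.
0xD0F863 = 13695075.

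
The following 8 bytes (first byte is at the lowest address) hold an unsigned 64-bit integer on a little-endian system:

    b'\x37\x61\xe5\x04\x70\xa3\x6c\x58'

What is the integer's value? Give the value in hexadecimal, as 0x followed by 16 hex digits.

In little-endian order the low byte comes first in memory.
Reassemble most-significant byte first: 58 6C A3 70 04 E5 61 37 → 0x586CA37004E56137.

0x586CA37004E56137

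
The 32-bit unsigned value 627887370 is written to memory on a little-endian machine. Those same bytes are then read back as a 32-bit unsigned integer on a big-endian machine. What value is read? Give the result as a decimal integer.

627887370 in 32-bit hexadecimal is 0x256CCD0A.
Stored little-endian, the bytes at ascending addresses are 0A CD 6C 25.
Read back as big-endian, the last byte is least significant, giving 0x0ACD6C25.
0x0ACD6C25 = 181234725.

181234725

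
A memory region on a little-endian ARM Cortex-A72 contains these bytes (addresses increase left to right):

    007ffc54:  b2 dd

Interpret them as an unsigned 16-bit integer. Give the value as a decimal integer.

56754

Little-endian stores the least-significant byte at the lowest address.
Reassemble most-significant byte first: DD B2 → 0xDDB2.
0xDDB2 = 56754.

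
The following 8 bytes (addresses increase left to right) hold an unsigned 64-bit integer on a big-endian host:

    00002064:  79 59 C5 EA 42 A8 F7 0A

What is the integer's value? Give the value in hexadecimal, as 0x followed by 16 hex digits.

0x7959C5EA42A8F70A

In big-endian order the high byte comes first in memory.
The bytes are already most-significant first: 0x7959C5EA42A8F70A.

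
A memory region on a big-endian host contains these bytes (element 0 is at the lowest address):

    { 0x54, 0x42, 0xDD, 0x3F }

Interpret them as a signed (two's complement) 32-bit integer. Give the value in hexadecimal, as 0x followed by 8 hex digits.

Big-endian: lowest address holds the most-significant byte.
The bytes are already most-significant first: 0x5442DD3F.

0x5442DD3F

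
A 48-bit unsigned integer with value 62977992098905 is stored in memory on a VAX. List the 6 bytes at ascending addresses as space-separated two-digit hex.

59 04 D9 34 47 39

62977992098905 in hexadecimal, padded to 48 bits, is 0x394734D90459.
Split into bytes (most-significant first): 39 47 34 D9 04 59.
In little-endian order the low byte comes first in memory.
So at ascending addresses the bytes are 59 04 D9 34 47 39.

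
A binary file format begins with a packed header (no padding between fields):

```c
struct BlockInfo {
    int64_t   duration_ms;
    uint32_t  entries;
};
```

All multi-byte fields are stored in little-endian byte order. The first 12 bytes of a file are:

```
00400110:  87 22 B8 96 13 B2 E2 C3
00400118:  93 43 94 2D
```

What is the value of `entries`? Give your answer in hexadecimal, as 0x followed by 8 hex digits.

0x2D944393

`entries` follows `duration_ms` (8 bytes), so it starts at byte offset 8 and occupies 4 bytes.
Bytes at offsets 8..11: 93 43 94 2D.
Little-endian stores the least-significant byte at the lowest address.
Reassemble most-significant byte first: 2D 94 43 93 → 0x2D944393.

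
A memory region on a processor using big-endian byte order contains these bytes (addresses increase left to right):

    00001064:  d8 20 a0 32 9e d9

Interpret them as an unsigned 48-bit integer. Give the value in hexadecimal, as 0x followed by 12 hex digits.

0xD820A0329ED9

In big-endian order the high byte comes first in memory.
The bytes are already most-significant first: 0xD820A0329ED9.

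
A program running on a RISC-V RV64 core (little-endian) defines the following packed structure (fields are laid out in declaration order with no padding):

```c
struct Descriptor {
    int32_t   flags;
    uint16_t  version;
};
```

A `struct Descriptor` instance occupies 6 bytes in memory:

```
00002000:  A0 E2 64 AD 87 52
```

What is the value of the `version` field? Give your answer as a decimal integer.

21127

`version` follows `flags` (4 bytes), so it starts at byte offset 4 and occupies 2 bytes.
Bytes at offsets 4..5: 87 52.
Little-endian stores the least-significant byte at the lowest address.
Reassemble most-significant byte first: 52 87 → 0x5287.
0x5287 = 21127.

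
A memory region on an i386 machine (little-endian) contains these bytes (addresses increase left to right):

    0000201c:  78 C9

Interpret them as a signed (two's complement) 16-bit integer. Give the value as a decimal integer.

Little-endian stores the least-significant byte at the lowest address.
Reassemble most-significant byte first: C9 78 → 0xC978.
Top bit is set, so as a signed 16-bit value this is 0xC978 − 2^16 = -13960.

-13960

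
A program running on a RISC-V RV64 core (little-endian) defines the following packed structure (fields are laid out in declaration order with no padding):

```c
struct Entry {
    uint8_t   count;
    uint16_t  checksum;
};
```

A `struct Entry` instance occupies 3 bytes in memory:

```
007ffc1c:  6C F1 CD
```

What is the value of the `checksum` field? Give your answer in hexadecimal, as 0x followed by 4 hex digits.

0xCDF1

`checksum` follows `count` (1 byte), so it starts at byte offset 1 and occupies 2 bytes.
Bytes at offsets 1..2: F1 CD.
In little-endian order the low byte comes first in memory.
Reassemble most-significant byte first: CD F1 → 0xCDF1.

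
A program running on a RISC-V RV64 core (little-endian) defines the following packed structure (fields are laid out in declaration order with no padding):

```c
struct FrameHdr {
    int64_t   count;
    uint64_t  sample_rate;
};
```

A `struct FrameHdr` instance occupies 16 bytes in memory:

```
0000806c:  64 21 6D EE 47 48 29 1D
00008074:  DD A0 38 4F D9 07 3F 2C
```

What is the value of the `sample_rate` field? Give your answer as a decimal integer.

3188275691120009437

`sample_rate` follows `count` (8 bytes), so it starts at byte offset 8 and occupies 8 bytes.
Bytes at offsets 8..15: DD A0 38 4F D9 07 3F 2C.
Little-endian stores the least-significant byte at the lowest address.
Reassemble most-significant byte first: 2C 3F 07 D9 4F 38 A0 DD → 0x2C3F07D94F38A0DD.
0x2C3F07D94F38A0DD = 3188275691120009437.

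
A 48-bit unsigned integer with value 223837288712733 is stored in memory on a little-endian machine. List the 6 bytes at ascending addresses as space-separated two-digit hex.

1D CA 14 2E 94 CB

223837288712733 in hexadecimal, padded to 48 bits, is 0xCB942E14CA1D.
Split into bytes (most-significant first): CB 94 2E 14 CA 1D.
In little-endian order the low byte comes first in memory.
So at ascending addresses the bytes are 1D CA 14 2E 94 CB.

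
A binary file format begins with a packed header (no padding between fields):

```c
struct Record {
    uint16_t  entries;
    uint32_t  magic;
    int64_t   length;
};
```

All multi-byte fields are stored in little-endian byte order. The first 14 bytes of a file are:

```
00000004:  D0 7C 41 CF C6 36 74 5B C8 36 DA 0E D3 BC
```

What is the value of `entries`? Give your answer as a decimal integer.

`entries` is the first field, at byte offset 0, occupying 2 bytes.
Bytes at offsets 0..1: D0 7C.
Little-endian stores the least-significant byte at the lowest address.
Reassemble most-significant byte first: 7C D0 → 0x7CD0.
0x7CD0 = 31952.

31952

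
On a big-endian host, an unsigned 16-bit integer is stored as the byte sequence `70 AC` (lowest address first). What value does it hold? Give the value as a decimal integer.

28844

In big-endian order the high byte comes first in memory.
The bytes are already most-significant first: 0x70AC.
0x70AC = 28844.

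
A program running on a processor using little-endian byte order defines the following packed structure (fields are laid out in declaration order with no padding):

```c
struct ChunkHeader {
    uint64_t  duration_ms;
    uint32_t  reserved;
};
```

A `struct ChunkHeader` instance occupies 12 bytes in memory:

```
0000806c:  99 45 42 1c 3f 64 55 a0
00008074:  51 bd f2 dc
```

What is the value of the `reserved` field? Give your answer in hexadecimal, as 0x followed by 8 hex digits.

`reserved` follows `duration_ms` (8 bytes), so it starts at byte offset 8 and occupies 4 bytes.
Bytes at offsets 8..11: 51 BD F2 DC.
Little-endian: lowest address holds the least-significant byte.
Reassemble most-significant byte first: DC F2 BD 51 → 0xDCF2BD51.

0xDCF2BD51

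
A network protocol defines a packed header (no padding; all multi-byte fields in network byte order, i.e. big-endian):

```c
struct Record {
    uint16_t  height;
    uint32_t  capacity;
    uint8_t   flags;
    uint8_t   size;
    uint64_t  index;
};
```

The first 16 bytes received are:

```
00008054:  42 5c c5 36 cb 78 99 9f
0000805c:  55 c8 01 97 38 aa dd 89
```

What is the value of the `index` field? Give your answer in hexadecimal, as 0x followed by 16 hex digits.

`index` follows `height` (2 B), `capacity` (4 B), `flags` (1 B), `size` (1 B), so it starts at offset 2 + 4 + 1 + 1 = 8 and occupies 8 bytes.
Bytes at offsets 8..15: 55 C8 01 97 38 AA DD 89.
Big-endian stores the most-significant byte at the lowest address.
The bytes are already most-significant first: 0x55C8019738AADD89.

0x55C8019738AADD89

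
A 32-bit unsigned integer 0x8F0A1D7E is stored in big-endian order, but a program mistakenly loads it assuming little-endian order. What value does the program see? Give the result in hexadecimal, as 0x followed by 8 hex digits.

0x7E1D0A8F

Stored big-endian, the bytes at ascending addresses are 8F 0A 1D 7E.
Read back as little-endian, the first byte is least significant, giving 0x7E1D0A8F.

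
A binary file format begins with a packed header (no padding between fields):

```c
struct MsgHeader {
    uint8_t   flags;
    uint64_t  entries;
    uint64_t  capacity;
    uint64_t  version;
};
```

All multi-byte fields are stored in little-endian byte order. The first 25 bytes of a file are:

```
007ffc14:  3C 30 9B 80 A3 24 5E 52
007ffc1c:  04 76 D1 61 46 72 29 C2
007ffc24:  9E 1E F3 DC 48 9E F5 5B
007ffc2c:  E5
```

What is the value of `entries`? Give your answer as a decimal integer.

`entries` follows `flags` (1 byte), so it starts at byte offset 1 and occupies 8 bytes.
Bytes at offsets 1..8: 30 9B 80 A3 24 5E 52 04.
Little-endian stores the least-significant byte at the lowest address.
Reassemble most-significant byte first: 04 52 5E 24 A3 80 9B 30 → 0x04525E24A3809B30.
0x04525E24A3809B30 = 311414835696933680.

311414835696933680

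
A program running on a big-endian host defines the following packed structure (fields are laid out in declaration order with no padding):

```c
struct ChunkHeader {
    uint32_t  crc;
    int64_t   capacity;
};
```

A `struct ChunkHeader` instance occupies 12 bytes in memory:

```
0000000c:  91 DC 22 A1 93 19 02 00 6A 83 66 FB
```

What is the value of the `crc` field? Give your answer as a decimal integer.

`crc` is the first field, at byte offset 0, occupying 4 bytes.
Bytes at offsets 0..3: 91 DC 22 A1.
Big-endian: lowest address holds the most-significant byte.
The bytes are already most-significant first: 0x91DC22A1.
0x91DC22A1 = 2447123105.

2447123105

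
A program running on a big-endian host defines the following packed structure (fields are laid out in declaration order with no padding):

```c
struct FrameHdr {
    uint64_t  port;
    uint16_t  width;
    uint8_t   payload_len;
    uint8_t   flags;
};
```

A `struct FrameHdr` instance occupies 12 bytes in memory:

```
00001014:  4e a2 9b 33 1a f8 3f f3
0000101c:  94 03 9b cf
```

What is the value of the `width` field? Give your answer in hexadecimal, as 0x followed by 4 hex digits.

0x9403

`width` follows `port` (8 bytes), so it starts at byte offset 8 and occupies 2 bytes.
Bytes at offsets 8..9: 94 03.
Big-endian stores the most-significant byte at the lowest address.
The bytes are already most-significant first: 0x9403.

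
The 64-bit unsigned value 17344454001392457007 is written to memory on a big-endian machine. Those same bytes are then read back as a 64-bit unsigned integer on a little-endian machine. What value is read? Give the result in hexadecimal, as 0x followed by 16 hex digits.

17344454001392457007 in 64-bit hexadecimal is 0xF0B3E104F819952F.
Stored big-endian, the bytes at ascending addresses are F0 B3 E1 04 F8 19 95 2F.
Read back as little-endian, the first byte is least significant, giving 0x2F9519F804E1B3F0.

0x2F9519F804E1B3F0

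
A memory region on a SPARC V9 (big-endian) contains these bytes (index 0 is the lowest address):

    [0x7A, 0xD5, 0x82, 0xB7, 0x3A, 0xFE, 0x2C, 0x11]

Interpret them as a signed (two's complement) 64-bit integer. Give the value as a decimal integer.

8851124366146939921

In big-endian order the high byte comes first in memory.
The bytes are already most-significant first: 0x7AD582B73AFE2C11.
0x7AD582B73AFE2C11 = 8851124366146939921.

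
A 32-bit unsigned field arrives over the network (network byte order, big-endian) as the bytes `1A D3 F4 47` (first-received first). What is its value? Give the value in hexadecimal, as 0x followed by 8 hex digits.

Big-endian stores the most-significant byte at the lowest address.
The bytes are already most-significant first: 0x1AD3F447.

0x1AD3F447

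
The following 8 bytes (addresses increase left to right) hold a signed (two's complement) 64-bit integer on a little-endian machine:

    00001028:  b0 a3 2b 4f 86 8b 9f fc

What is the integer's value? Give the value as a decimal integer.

-243322445884578896

Little-endian stores the least-significant byte at the lowest address.
Reassemble most-significant byte first: FC 9F 8B 86 4F 2B A3 B0 → 0xFC9F8B864F2BA3B0.
Top bit is set, so as a signed 64-bit value this is 0xFC9F8B864F2BA3B0 − 2^64 = -243322445884578896.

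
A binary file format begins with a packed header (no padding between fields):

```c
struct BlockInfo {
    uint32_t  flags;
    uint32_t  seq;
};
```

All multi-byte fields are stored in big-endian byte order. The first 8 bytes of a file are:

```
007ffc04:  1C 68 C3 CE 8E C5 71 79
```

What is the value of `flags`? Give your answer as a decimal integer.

`flags` is the first field, at byte offset 0, occupying 4 bytes.
Bytes at offsets 0..3: 1C 68 C3 CE.
Big-endian stores the most-significant byte at the lowest address.
The bytes are already most-significant first: 0x1C68C3CE.
0x1C68C3CE = 476627918.

476627918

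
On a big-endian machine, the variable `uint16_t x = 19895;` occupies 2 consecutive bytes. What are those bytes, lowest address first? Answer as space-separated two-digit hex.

4D B7

19895 in hexadecimal, padded to 16 bits, is 0x4DB7.
Split into bytes (most-significant first): 4D B7.
Big-endian: lowest address holds the most-significant byte.
So the memory order matches the most-significant-first order: 4D B7.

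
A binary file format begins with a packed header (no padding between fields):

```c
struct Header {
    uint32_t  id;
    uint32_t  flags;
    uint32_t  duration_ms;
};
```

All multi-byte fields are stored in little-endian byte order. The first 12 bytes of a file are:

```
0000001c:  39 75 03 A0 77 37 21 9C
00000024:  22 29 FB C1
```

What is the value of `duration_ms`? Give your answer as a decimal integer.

3254462754

`duration_ms` follows `id` (4 B), `flags` (4 B), so it starts at offset 4 + 4 = 8 and occupies 4 bytes.
Bytes at offsets 8..11: 22 29 FB C1.
Little-endian stores the least-significant byte at the lowest address.
Reassemble most-significant byte first: C1 FB 29 22 → 0xC1FB2922.
0xC1FB2922 = 3254462754.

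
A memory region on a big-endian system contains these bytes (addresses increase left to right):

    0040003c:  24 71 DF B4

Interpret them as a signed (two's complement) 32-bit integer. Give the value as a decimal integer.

611442612

In big-endian order the high byte comes first in memory.
The bytes are already most-significant first: 0x2471DFB4.
0x2471DFB4 = 611442612.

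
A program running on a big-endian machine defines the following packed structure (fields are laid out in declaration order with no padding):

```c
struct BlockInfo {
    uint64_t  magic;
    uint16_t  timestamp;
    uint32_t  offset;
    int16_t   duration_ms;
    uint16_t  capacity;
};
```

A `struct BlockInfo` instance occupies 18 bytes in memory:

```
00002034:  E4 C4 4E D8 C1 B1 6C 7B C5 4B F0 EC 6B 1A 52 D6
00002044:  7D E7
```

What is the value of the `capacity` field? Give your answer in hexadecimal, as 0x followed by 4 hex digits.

`capacity` follows `magic` (8 B), `timestamp` (2 B), `offset` (4 B), `duration_ms` (2 B), so it starts at offset 8 + 2 + 4 + 2 = 16 and occupies 2 bytes.
Bytes at offsets 16..17: 7D E7.
Big-endian stores the most-significant byte at the lowest address.
The bytes are already most-significant first: 0x7DE7.

0x7DE7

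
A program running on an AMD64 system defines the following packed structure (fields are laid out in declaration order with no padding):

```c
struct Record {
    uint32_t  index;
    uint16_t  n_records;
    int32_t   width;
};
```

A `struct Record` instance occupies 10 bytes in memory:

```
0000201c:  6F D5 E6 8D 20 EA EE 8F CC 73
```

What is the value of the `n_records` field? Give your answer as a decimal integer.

`n_records` follows `index` (4 bytes), so it starts at byte offset 4 and occupies 2 bytes.
Bytes at offsets 4..5: 20 EA.
Little-endian: lowest address holds the least-significant byte.
Reassemble most-significant byte first: EA 20 → 0xEA20.
0xEA20 = 59936.

59936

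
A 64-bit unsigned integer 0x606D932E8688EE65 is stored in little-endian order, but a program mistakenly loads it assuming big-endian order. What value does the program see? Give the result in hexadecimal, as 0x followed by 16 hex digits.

Stored little-endian, the bytes at ascending addresses are 65 EE 88 86 2E 93 6D 60.
Read back as big-endian, the last byte is least significant, giving 0x65EE88862E936D60.

0x65EE88862E936D60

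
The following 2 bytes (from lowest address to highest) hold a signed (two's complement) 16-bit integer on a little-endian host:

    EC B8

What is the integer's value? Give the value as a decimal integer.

-18196

Little-endian stores the least-significant byte at the lowest address.
Reassemble most-significant byte first: B8 EC → 0xB8EC.
Top bit is set, so as a signed 16-bit value this is 0xB8EC − 2^16 = -18196.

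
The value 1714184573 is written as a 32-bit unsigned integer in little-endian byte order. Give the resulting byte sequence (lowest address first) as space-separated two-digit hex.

7D 61 2C 66

1714184573 in hexadecimal, padded to 32 bits, is 0x662C617D.
Split into bytes (most-significant first): 66 2C 61 7D.
Little-endian: lowest address holds the least-significant byte.
So at ascending addresses the bytes are 7D 61 2C 66.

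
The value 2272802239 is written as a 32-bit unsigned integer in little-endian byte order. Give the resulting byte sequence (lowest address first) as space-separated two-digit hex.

2272802239 in hexadecimal, padded to 32 bits, is 0x877835BF.
Split into bytes (most-significant first): 87 78 35 BF.
Little-endian stores the least-significant byte at the lowest address.
So at ascending addresses the bytes are BF 35 78 87.

BF 35 78 87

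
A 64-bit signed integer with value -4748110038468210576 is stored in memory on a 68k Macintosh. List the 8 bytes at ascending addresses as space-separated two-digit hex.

Two's complement of -4748110038468210576 in 64 bits: 4748110038468210576 = 0x41E4ACEC655D2F90; invert → 0xBE1B53139AA2D06F; add 1 → 0xBE1B53139AA2D070.
Split into bytes (most-significant first): BE 1B 53 13 9A A2 D0 70.
Big-endian stores the most-significant byte at the lowest address.
So the memory order matches the most-significant-first order: BE 1B 53 13 9A A2 D0 70.

BE 1B 53 13 9A A2 D0 70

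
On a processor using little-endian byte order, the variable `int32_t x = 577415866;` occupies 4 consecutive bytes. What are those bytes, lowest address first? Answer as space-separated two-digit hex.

BA AA 6A 22

577415866 in hexadecimal, padded to 32 bits, is 0x226AAABA.
Split into bytes (most-significant first): 22 6A AA BA.
Little-endian: lowest address holds the least-significant byte.
So at ascending addresses the bytes are BA AA 6A 22.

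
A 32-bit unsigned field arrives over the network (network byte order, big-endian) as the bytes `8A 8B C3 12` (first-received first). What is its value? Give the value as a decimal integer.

2324415250

Big-endian stores the most-significant byte at the lowest address.
The bytes are already most-significant first: 0x8A8BC312.
0x8A8BC312 = 2324415250.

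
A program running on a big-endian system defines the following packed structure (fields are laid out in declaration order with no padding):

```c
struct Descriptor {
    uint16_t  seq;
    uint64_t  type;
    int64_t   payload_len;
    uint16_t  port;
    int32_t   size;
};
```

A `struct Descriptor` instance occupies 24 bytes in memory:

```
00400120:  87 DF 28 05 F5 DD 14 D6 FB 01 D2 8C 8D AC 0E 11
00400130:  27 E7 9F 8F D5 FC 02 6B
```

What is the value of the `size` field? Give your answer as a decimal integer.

-704904597

`size` follows `seq` (2 B), `type` (8 B), `payload_len` (8 B), `port` (2 B), so it starts at offset 2 + 8 + 8 + 2 = 20 and occupies 4 bytes.
Bytes at offsets 20..23: D5 FC 02 6B.
Big-endian: lowest address holds the most-significant byte.
The bytes are already most-significant first: 0xD5FC026B.
Top bit is set, so as a signed 32-bit value this is 0xD5FC026B − 2^32 = -704904597.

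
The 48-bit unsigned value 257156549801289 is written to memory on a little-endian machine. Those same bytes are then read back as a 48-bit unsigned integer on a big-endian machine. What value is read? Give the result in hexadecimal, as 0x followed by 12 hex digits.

0x4975CDECE1E9

257156549801289 in 48-bit hexadecimal is 0xE9E1ECCD7549.
Stored little-endian, the bytes at ascending addresses are 49 75 CD EC E1 E9.
Read back as big-endian, the last byte is least significant, giving 0x4975CDECE1E9.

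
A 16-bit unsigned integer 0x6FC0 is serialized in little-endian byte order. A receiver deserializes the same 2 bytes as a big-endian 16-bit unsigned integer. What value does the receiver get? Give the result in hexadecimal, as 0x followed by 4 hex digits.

Stored little-endian, the bytes at ascending addresses are C0 6F.
Read back as big-endian, the last byte is least significant, giving 0xC06F.

0xC06F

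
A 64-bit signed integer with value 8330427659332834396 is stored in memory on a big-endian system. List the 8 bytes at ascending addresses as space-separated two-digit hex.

73 9B 9F D1 D5 9F 54 5C

8330427659332834396 in hexadecimal, padded to 64 bits, is 0x739B9FD1D59F545C.
Split into bytes (most-significant first): 73 9B 9F D1 D5 9F 54 5C.
Big-endian: lowest address holds the most-significant byte.
So the memory order matches the most-significant-first order: 73 9B 9F D1 D5 9F 54 5C.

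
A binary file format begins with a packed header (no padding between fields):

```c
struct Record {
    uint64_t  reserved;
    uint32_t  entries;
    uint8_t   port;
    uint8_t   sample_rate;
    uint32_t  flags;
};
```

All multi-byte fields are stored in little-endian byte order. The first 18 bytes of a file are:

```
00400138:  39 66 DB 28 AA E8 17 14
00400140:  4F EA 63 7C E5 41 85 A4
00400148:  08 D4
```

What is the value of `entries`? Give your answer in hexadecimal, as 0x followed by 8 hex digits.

`entries` follows `reserved` (8 bytes), so it starts at byte offset 8 and occupies 4 bytes.
Bytes at offsets 8..11: 4F EA 63 7C.
Little-endian: lowest address holds the least-significant byte.
Reassemble most-significant byte first: 7C 63 EA 4F → 0x7C63EA4F.

0x7C63EA4F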